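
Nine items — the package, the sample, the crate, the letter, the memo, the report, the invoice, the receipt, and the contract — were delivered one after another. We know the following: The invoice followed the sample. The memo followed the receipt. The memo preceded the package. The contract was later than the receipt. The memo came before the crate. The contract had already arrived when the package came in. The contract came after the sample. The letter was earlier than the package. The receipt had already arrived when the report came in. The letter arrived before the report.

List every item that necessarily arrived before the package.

the contract, the letter, the memo, the receipt, the sample

Directly stated before the package: the contract, the letter, and the memo.
The receipt reaches the package via the receipt → the memo → the package.
The sample reaches the package via the sample → the contract → the package.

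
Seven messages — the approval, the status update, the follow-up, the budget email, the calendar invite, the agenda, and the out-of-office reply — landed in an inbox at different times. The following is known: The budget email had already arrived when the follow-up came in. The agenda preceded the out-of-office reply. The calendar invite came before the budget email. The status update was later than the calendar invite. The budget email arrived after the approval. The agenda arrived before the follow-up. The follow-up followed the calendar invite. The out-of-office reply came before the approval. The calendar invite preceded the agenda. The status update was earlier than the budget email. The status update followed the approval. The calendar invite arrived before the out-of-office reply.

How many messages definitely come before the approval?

Directly stated before the approval: the out-of-office reply.
The agenda reaches the approval via the agenda → the out-of-office reply → the approval.
The calendar invite reaches the approval via the calendar invite → the out-of-office reply → the approval.
No chain forces the follow-up (or any of the others) ahead of the approval.
That's the agenda, the calendar invite, and the out-of-office reply — 3 in all.

3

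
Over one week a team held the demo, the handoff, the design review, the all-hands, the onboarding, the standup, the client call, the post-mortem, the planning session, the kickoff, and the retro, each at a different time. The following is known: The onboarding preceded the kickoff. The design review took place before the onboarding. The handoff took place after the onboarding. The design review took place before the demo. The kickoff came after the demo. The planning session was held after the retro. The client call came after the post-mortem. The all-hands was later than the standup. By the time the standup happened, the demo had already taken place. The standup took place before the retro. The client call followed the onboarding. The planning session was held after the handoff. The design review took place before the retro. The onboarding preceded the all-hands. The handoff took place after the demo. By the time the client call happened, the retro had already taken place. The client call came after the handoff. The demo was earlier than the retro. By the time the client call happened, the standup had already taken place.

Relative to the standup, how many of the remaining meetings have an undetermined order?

Forced before the standup: the demo and the design review; forced after the standup: the all-hands, the client call, the planning session, and the retro.
That leaves the handoff, the kickoff, the onboarding, and the post-mortem with no forced order relative to the standup — 4.

4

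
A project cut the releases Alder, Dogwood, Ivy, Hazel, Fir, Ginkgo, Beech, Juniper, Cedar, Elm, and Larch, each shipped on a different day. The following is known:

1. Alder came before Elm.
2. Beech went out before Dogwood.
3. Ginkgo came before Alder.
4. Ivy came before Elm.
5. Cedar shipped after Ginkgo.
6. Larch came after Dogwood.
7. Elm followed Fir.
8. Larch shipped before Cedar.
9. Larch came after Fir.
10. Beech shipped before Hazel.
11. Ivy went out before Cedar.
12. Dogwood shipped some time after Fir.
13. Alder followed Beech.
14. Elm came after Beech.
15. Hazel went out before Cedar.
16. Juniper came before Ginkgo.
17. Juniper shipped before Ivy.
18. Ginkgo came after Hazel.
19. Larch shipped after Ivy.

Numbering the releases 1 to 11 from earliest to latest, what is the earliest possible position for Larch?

Beech, Dogwood, Fir, Ivy, and Juniper must all come before Larch — 5 forced predecessors.
Nothing else is forced ahead of Larch, so its earliest slot is position 5 + 1 = 6.

6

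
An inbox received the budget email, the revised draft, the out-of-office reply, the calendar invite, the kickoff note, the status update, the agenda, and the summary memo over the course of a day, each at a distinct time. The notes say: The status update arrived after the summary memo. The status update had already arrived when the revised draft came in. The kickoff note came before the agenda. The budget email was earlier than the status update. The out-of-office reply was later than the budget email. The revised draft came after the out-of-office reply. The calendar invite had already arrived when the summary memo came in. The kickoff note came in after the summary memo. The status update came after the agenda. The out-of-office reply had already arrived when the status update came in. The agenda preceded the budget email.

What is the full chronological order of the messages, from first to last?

the calendar invite, the summary memo, the kickoff note, the agenda, the budget email, the out-of-office reply, the status update, the revised draft

The constraints fix every adjacent pair, so only one ordering works:
the calendar invite → the summary memo → the kickoff note → the agenda → the budget email → the out-of-office reply → the status update → the revised draft.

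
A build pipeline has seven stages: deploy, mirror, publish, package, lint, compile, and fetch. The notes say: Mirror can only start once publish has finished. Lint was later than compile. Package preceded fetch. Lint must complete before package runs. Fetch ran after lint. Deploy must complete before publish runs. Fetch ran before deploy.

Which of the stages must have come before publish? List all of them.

compile, deploy, fetch, lint, package

Directly stated before publish: deploy.
Compile reaches publish via compile → lint → fetch → deploy → publish.
Fetch reaches publish via fetch → deploy → publish.
Lint reaches publish via lint → fetch → deploy → publish.
Likewise package reaches publish by chaining the stated constraints.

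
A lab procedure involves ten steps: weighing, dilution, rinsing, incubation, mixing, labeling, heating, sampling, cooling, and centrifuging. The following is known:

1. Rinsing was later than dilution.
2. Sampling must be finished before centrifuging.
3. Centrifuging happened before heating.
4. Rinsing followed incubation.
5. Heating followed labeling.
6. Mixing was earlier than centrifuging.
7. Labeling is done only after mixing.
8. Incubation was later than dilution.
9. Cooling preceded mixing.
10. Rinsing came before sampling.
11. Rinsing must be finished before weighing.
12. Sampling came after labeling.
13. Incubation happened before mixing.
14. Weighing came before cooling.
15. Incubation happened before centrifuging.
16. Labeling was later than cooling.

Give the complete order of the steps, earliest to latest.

dilution, incubation, rinsing, weighing, cooling, mixing, labeling, sampling, centrifuging, heating

The constraints fix every adjacent pair, so only one ordering works:
dilution → incubation → rinsing → weighing → cooling → mixing → labeling → sampling → centrifuging → heating.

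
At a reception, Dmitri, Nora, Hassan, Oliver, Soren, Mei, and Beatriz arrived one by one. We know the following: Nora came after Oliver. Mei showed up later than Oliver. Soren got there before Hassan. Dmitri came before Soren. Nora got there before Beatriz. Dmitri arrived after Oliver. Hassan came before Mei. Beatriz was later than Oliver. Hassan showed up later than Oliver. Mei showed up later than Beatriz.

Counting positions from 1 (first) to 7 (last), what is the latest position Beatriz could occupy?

6

Beatriz must come before Mei — 1 guest forced after them.
Everything else can be placed before Beatriz in some valid order, so Beatriz can sit as late as position 7 − 1 = 6.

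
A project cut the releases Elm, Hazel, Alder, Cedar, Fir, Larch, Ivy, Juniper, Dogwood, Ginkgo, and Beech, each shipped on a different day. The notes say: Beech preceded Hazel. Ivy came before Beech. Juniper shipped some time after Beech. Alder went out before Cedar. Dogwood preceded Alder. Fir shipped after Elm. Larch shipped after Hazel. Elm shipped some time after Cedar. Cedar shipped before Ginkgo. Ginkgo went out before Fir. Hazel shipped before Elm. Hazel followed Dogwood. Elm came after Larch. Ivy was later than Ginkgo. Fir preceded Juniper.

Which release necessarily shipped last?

Every other release has a chain of constraints placing it before Juniper, so Juniper is last.

Juniper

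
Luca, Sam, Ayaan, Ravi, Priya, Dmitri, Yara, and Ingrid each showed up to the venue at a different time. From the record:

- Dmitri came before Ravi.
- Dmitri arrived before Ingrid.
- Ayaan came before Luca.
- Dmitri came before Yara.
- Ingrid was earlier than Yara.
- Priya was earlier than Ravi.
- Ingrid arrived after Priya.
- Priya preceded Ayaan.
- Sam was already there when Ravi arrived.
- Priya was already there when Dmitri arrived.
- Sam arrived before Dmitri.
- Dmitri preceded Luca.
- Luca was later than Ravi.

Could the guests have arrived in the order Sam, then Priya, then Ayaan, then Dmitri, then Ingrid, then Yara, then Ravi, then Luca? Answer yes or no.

yes

Check each stated constraint against the proposed order — e.g. Ayaan is ahead of Luca; Sam is ahead of Ravi. Every pair is in the required order; nothing is violated.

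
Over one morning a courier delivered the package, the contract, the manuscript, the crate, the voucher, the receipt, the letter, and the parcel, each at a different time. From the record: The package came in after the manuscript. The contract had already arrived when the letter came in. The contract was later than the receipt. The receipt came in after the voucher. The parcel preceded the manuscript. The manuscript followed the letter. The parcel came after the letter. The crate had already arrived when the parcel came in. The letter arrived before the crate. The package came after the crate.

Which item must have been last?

the package

Every other item has a chain of constraints placing it before the package, so the package is last.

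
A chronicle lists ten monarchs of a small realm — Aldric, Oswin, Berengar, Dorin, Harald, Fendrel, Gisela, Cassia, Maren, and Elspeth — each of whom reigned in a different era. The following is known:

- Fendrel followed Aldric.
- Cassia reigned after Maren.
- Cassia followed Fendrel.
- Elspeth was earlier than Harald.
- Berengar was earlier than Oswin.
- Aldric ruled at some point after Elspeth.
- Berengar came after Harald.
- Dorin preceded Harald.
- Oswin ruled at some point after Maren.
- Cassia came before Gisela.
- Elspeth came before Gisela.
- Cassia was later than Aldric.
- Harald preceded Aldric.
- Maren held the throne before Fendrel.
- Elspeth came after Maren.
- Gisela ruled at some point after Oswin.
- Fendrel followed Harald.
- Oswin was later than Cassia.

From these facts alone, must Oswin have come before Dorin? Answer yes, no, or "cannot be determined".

Tracing the constraints gives Dorin → Harald → Berengar → Oswin, so Dorin must come before Oswin.
That means Oswin cannot be before Dorin.

no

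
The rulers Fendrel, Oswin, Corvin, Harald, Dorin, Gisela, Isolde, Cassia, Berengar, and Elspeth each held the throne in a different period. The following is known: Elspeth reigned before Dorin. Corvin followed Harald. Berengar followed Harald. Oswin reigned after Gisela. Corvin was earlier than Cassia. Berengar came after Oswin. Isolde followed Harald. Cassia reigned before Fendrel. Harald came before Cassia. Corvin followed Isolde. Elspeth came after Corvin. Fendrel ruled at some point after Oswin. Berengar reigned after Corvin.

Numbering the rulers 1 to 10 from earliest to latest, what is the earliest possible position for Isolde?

2

Harald must come before Isolde — 1 forced predecessor.
Nothing else is forced ahead of Isolde, so their earliest slot is position 1 + 1 = 2.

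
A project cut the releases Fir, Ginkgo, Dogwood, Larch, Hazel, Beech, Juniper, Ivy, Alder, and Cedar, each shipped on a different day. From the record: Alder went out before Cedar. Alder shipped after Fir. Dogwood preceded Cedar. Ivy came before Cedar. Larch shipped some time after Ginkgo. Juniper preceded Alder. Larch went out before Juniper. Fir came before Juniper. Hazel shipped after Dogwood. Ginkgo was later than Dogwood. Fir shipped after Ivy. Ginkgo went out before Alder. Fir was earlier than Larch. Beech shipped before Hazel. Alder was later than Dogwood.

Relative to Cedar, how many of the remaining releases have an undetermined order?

2

Forced before Cedar: Alder, Dogwood, Fir, Ginkgo, Ivy, Juniper, and Larch.
That leaves Beech and Hazel with no forced order relative to Cedar — 2.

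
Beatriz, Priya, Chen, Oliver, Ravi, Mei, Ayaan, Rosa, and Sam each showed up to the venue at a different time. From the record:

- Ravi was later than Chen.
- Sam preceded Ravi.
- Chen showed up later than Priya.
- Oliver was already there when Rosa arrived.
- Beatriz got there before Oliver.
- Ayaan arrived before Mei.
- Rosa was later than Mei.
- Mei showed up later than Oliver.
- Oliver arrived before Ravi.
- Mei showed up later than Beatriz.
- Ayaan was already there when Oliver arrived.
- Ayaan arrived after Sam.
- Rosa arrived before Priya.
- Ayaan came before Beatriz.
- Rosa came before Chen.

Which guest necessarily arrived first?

Sam has a chain of constraints placing them before every other guest, so Sam must be first.

Sam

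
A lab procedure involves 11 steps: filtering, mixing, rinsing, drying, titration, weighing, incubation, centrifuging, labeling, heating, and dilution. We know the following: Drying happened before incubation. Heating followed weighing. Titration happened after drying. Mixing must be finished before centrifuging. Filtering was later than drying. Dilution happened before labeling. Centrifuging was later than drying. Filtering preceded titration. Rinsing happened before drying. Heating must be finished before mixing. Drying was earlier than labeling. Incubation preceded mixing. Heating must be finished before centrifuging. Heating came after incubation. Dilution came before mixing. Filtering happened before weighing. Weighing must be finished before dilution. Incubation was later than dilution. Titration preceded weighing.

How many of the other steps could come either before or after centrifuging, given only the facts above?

1

Forced before centrifuging: dilution, drying, filtering, heating, incubation, mixing, rinsing, titration, and weighing.
That leaves labeling with no forced order relative to centrifuging — 1.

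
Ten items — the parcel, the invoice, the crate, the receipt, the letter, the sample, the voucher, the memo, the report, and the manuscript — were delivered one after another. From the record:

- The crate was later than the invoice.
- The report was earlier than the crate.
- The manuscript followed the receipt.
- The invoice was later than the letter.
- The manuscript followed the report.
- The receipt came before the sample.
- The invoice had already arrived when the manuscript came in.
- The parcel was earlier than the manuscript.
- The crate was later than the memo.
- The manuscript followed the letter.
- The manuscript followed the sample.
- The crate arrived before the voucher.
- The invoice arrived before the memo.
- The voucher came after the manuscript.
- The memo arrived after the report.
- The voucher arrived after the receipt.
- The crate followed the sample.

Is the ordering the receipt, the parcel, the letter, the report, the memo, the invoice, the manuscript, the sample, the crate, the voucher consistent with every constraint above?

The constraints require the sample before the manuscript, but in the proposed sequence the manuscript appears ahead of the sample. That one violation is enough.

no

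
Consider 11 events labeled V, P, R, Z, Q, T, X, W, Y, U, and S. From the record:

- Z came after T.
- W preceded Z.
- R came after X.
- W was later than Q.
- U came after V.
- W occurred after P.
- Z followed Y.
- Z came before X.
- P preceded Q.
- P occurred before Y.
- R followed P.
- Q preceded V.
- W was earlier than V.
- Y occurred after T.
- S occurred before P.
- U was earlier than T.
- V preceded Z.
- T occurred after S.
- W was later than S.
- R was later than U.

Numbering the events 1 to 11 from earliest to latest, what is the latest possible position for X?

X must come before R — 1 event forced after it.
Everything else can be placed before X in some valid order, so X can sit as late as position 11 − 1 = 10.

10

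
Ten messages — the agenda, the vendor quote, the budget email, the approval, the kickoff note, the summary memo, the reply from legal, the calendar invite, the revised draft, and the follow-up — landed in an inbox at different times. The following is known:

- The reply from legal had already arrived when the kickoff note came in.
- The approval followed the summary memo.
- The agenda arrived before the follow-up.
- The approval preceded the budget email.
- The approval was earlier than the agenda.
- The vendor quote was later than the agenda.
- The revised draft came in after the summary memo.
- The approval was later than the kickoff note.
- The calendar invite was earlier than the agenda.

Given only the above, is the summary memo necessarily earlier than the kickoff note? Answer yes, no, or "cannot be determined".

cannot be determined

No chain of stated constraints runs from the summary memo to the kickoff note, and none runs from the kickoff note to the summary memo either.
So the relative order of the summary memo and the kickoff note is not fixed by the given facts.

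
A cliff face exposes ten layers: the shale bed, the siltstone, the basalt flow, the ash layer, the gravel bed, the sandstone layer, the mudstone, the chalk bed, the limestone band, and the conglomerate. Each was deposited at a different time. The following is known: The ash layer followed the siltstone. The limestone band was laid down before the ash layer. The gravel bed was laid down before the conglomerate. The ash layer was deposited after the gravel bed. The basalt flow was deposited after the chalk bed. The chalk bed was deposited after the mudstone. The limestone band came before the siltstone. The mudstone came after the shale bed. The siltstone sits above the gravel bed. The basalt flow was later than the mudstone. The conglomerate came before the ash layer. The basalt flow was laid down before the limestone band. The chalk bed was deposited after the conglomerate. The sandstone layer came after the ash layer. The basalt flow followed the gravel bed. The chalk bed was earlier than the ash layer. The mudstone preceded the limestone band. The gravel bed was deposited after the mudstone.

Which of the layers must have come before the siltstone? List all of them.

the basalt flow, the chalk bed, the conglomerate, the gravel bed, the limestone band, the mudstone, the shale bed

Directly stated before the siltstone: the gravel bed and the limestone band.
The basalt flow reaches the siltstone via the basalt flow → the limestone band → the siltstone.
The chalk bed reaches the siltstone via the chalk bed → the basalt flow → the limestone band → the siltstone.
The conglomerate reaches the siltstone via the conglomerate → the chalk bed → the basalt flow → the limestone band → the siltstone.
Likewise the mudstone and the shale bed each reach the siltstone by chaining the stated constraints.
No chain forces the sandstone layer (or any of the others) ahead of the siltstone.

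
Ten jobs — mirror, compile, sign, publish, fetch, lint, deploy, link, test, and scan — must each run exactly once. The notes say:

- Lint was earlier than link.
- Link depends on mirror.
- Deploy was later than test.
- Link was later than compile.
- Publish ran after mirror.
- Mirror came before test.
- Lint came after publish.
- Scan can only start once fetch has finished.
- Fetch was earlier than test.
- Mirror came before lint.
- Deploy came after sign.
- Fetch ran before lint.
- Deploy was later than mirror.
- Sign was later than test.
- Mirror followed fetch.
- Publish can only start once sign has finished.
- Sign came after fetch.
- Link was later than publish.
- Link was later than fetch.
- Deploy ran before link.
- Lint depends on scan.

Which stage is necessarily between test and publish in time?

Tracing the constraints gives test → sign → publish, so sign sits after test and before publish.
No other stage is forced both after test and before publish.

sign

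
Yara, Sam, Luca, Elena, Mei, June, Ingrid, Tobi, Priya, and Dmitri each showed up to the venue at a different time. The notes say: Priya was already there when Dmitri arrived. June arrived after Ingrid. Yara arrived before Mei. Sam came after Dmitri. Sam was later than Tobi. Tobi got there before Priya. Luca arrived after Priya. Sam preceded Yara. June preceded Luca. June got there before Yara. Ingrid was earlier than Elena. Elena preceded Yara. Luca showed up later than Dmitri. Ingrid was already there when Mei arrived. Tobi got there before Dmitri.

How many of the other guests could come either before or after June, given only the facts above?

Forced before June: Ingrid; forced after June: Luca, Mei, and Yara.
That leaves Dmitri, Elena, Priya, Sam, and Tobi with no forced order relative to June — 5.

5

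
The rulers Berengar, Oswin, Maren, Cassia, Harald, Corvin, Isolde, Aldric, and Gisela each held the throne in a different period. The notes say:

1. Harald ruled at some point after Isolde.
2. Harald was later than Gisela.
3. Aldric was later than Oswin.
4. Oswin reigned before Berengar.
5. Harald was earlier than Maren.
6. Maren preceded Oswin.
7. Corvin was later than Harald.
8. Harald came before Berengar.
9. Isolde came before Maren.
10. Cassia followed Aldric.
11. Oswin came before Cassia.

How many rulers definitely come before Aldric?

Directly stated before Aldric: Oswin.
Gisela reaches Aldric via Gisela → Harald → Maren → Oswin → Aldric.
Harald reaches Aldric via Harald → Maren → Oswin → Aldric.
Isolde reaches Aldric via Isolde → Maren → Oswin → Aldric.
Likewise Maren reaches Aldric by chaining the stated constraints.
That's Gisela, Harald, Isolde, Maren, and Oswin — 5 in all.

5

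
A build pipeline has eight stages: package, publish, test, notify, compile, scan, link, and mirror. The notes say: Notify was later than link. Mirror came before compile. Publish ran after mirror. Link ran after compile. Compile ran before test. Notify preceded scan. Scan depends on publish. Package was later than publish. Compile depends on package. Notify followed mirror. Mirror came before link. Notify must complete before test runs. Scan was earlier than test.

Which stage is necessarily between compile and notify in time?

Tracing the constraints gives compile → link → notify, so link sits after compile and before notify.
No other stage is forced both after compile and before notify.

link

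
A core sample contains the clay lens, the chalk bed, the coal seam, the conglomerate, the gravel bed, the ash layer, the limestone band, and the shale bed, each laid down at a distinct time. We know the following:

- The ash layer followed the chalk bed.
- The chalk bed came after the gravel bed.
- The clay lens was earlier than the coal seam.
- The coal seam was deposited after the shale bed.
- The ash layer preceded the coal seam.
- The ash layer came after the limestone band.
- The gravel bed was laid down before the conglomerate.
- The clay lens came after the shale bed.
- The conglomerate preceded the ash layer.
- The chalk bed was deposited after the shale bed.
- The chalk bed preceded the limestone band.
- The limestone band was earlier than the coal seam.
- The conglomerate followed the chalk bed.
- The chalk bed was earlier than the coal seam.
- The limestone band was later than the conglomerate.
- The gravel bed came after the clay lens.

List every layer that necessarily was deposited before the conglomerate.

Directly stated before the conglomerate: the chalk bed and the gravel bed.
The clay lens reaches the conglomerate via the clay lens → the gravel bed → the conglomerate.
The shale bed reaches the conglomerate via the shale bed → the chalk bed → the conglomerate.
No chain forces the limestone band (or any of the others) ahead of the conglomerate.

the chalk bed, the clay lens, the gravel bed, the shale bed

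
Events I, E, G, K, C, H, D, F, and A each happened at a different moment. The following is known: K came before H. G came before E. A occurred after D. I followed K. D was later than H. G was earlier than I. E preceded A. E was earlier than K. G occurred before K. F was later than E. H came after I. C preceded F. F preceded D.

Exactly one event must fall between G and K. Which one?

Tracing the constraints gives G → E → K, so E sits after G and before K.
No other event is forced both after G and before K.

E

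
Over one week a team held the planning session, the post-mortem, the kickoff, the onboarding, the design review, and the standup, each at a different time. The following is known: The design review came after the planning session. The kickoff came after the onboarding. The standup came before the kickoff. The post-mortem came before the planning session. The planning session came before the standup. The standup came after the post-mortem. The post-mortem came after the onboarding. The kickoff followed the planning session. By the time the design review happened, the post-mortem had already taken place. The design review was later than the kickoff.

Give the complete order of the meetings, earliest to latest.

The constraints fix every adjacent pair, so only one ordering works:
the onboarding → the post-mortem → the planning session → the standup → the kickoff → the design review.

the onboarding, the post-mortem, the planning session, the standup, the kickoff, the design review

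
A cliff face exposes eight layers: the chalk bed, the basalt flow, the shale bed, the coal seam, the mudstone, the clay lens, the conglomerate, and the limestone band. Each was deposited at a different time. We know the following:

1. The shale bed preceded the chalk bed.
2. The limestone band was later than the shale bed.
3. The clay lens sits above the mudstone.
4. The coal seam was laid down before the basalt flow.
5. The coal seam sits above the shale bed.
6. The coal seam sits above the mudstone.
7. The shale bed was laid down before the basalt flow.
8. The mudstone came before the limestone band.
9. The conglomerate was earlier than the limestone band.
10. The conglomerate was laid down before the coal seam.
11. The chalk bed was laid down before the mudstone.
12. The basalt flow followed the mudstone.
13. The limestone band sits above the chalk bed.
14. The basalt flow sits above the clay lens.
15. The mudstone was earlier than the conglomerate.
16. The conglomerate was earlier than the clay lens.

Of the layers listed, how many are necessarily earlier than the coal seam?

4

Directly stated before the coal seam: the conglomerate, the mudstone, and the shale bed.
The chalk bed reaches the coal seam via the chalk bed → the mudstone → the coal seam.
No chain forces the limestone band (or any of the others) ahead of the coal seam.
That's the chalk bed, the conglomerate, the mudstone, and the shale bed — 4 in all.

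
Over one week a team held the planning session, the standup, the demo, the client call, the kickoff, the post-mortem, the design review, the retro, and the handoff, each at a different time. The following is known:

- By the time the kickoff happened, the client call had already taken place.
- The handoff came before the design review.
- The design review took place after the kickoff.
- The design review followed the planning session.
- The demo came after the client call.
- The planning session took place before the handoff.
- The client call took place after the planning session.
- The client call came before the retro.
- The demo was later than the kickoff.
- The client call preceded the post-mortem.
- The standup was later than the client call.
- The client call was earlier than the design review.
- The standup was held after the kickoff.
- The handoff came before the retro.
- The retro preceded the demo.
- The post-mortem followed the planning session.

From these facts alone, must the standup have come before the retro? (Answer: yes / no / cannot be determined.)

cannot be determined

No chain of stated constraints runs from the standup to the retro, and none runs from the retro to the standup either.
So the relative order of the standup and the retro is not fixed by the given facts.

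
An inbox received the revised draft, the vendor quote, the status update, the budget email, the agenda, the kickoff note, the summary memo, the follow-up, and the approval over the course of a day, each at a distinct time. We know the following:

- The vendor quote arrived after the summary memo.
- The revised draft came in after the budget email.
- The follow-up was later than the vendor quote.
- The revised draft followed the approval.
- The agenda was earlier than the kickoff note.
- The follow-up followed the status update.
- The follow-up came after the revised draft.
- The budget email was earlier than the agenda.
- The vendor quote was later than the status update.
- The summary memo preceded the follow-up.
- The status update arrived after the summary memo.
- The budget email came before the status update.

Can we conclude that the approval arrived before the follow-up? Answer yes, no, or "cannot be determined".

Chain the constraints: the approval → the revised draft → the follow-up. Each link is directly stated, so the approval comes before the follow-up.

yes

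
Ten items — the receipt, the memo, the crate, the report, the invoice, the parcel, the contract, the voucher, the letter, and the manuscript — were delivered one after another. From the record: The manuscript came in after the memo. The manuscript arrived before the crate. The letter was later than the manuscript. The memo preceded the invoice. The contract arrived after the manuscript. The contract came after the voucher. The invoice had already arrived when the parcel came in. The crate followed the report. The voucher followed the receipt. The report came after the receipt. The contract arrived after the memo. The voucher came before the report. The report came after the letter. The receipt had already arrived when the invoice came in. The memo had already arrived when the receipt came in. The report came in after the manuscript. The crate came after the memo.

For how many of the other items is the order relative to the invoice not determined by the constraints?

6

Forced before the invoice: the memo and the receipt; forced after the invoice: the parcel.
That leaves the contract, the crate, the letter, the manuscript, the report, and the voucher with no forced order relative to the invoice — 6.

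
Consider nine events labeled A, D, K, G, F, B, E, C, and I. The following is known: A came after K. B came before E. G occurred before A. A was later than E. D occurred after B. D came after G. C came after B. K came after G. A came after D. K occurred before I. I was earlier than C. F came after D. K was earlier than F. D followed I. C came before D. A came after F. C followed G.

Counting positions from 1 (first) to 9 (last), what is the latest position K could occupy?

K must come before A, C, D, F, and I — 5 events forced after it.
Everything else can be placed before K in some valid order, so K can sit as late as position 9 − 5 = 4.

4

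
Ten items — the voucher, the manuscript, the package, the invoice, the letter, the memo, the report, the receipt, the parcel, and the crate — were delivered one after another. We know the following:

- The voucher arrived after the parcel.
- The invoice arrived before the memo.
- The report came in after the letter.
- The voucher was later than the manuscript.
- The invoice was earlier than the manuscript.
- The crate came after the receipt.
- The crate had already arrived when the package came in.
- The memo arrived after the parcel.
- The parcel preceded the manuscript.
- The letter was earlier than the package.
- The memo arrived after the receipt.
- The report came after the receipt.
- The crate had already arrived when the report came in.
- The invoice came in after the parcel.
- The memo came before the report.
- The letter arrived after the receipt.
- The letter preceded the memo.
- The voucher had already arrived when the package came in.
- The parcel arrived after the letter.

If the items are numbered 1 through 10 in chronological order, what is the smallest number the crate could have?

2

The receipt must come before the crate — 1 forced predecessor.
Nothing else is forced ahead of the crate, so its earliest slot is position 1 + 1 = 2.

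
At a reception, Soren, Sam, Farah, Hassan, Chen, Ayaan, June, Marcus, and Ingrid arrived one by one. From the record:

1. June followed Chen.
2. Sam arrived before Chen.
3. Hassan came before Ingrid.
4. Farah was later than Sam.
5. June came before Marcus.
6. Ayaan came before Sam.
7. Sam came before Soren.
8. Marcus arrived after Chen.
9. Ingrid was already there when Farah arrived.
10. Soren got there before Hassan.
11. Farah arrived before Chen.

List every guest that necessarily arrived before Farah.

Directly stated before Farah: Ingrid and Sam.
Ayaan reaches Farah via Ayaan → Sam → Farah.
Hassan reaches Farah via Hassan → Ingrid → Farah.
Soren reaches Farah via Soren → Hassan → Ingrid → Farah.

Ayaan, Hassan, Ingrid, Sam, Soren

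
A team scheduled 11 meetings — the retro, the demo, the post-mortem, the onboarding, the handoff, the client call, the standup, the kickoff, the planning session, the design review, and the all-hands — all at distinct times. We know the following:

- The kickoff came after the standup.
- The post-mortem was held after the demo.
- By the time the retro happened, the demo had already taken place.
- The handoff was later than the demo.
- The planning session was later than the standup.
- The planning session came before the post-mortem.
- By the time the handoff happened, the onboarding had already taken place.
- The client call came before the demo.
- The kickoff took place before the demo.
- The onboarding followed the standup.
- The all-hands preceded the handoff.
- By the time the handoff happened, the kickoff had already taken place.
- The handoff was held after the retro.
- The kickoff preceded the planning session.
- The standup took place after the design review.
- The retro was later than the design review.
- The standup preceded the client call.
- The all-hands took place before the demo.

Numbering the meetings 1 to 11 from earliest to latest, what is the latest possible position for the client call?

The client call must come before the demo, the handoff, the post-mortem, and the retro — 4 meetings forced after it.
Everything else can be placed before the client call in some valid order, so the client call can sit as late as position 11 − 4 = 7.

7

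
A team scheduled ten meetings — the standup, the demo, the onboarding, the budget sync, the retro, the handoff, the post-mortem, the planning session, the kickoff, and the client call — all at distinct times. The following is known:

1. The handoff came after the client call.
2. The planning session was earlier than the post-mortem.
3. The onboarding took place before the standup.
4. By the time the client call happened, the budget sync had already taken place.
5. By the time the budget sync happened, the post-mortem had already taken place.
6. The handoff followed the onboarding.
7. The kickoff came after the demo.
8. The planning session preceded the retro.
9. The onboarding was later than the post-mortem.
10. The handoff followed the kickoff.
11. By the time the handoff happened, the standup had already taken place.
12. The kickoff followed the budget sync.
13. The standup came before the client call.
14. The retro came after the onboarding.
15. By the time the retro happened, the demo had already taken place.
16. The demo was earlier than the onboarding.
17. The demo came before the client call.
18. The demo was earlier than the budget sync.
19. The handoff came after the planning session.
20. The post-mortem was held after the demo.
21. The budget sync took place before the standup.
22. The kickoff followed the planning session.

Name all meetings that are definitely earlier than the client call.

Directly stated before the client call: the budget sync, the demo, and the standup.
The onboarding reaches the client call via the onboarding → the standup → the client call.
The planning session reaches the client call via the planning session → the post-mortem → the budget sync → the client call.
The post-mortem reaches the client call via the post-mortem → the budget sync → the client call.

the budget sync, the demo, the onboarding, the planning session, the post-mortem, the standup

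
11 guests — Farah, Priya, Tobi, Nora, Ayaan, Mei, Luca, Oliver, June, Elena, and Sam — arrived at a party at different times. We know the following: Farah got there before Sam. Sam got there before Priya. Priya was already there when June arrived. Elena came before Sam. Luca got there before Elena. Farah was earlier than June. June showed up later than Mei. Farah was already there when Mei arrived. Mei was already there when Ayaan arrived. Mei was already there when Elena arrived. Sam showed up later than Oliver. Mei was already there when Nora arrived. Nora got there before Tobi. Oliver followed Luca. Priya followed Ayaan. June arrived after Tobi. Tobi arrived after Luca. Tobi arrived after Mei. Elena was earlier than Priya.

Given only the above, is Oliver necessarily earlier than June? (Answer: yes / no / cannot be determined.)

yes

Chain the constraints: Oliver → Sam → Priya → June. Each link is directly stated, so Oliver comes before June.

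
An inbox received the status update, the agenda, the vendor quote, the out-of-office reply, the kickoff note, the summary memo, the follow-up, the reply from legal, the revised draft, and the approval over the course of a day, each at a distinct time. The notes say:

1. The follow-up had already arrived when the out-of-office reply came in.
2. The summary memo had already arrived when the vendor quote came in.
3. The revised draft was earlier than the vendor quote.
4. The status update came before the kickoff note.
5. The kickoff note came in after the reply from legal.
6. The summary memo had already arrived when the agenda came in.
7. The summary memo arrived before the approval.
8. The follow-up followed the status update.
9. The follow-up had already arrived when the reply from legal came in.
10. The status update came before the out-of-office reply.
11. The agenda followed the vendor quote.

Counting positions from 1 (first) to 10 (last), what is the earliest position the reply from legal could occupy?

The follow-up and the status update must both come before the reply from legal — 2 forced predecessors.
Nothing else is forced ahead of the reply from legal, so its earliest slot is position 2 + 1 = 3.

3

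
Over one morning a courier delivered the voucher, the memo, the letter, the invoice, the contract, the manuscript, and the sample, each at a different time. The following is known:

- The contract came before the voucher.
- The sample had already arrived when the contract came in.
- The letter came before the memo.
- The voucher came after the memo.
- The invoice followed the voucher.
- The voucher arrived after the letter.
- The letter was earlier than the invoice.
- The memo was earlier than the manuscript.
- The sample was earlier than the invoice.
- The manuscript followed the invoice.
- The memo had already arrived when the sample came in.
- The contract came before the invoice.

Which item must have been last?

the manuscript

Every other item has a chain of constraints placing it before the manuscript, so the manuscript is last.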